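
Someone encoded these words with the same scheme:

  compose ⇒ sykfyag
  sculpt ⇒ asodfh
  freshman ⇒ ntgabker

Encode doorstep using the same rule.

c(2)→s(18) and o(14)→y(24) fit y≡7x+4 (mod 26); the inverse of 7 mod 26 is 15. Each letter's alphabet position (a=0..z=25) is mapped through 7·x+4 mod 26 — an affine cipher.
For doorstep: d(3)→7·3+4≡25=z; o(14)→7·14+4≡24=y; o(14)→7·14+4≡24=y; r(17)→7·17+4≡19=t; s(18)→7·18+4≡0=a; t(19)→7·19+4≡7=h; e(4)→7·4+4≡6=g; p(15)→7·15+4≡5=f (all mod 26).

zyytahgf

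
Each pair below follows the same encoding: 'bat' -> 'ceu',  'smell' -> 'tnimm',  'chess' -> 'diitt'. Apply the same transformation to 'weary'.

xiesz

Vowels shift forward by 4 and consonants shift forward by 1.
For weary: w(cons)+1=x, e(vowel)+4=i, a(vowel)+4=e, r(cons)+1=s, y(cons)+1=z.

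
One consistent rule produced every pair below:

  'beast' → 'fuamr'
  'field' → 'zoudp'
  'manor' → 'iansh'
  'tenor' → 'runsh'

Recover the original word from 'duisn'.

lemon

b(1)→f(5) and e(4)→u(20) fit y≡5x+0 (mod 26); the inverse of 5 mod 26 is 21. Treating letters as 0–25, the rule is x ↦ 5x + 0 (mod 26).
Reversing it on duisn: d(3)→21·(3−0)≡11=l; u(20)→21·(20−0)≡4=e; i(8)→21·(8−0)≡12=m; s(18)→21·(18−0)≡14=o; n(13)→21·(13−0)≡13=n (all mod 26).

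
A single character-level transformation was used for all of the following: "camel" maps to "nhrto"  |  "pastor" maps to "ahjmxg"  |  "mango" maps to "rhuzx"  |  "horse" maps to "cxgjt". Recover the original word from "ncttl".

c(2)→n(13) and a(0)→h(7) fit y≡3x+7 (mod 26); the inverse of 3 mod 26 is 9. Each letter's alphabet position (a=0..z=25) is mapped through 3·x+7 mod 26 — an affine cipher.
Reversing it on ncttl: n(13)→9·(13−7)≡2=c; c(2)→9·(2−7)≡7=h; t(19)→9·(19−7)≡4=e; t(19)→9·(19−7)≡4=e; l(11)→9·(11−7)≡10=k (all mod 26).

cheek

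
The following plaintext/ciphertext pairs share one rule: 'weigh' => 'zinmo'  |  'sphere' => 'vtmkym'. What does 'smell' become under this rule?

vqjrs

Each letter shifts forward by (position + 3), i.e. 3, 4, 5, … — the shift grows by one for each successive letter.
For smell: s+3=v, m+4=q, e+5=j, l+6=r, l+7=s.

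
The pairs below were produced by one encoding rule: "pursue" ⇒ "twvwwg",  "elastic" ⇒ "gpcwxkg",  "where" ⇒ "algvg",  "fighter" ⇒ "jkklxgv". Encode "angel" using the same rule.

crkgp

The shift depends on letter class: consonant p→t is +4, but vowel u→w is +2. Two shifts are in play — +2 for a/e/i/o/u, +4 for every other letter.
On angel: a(vowel)+2=c, n(cons)+4=r, g(cons)+4=k, e(vowel)+2=g, l(cons)+4=p.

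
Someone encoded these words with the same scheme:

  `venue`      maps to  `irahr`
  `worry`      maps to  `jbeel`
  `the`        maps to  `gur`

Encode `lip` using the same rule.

yvc

Every letter moves 13 places later in the alphabet, wrapping around z→a.
On lip: l+13=y, i+13=v, p+13=c.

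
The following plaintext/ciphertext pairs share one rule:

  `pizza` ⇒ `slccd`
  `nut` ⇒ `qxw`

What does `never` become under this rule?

Every letter moves 3 places later in the alphabet, wrapping around z→a.
For never: n+3=q, e+3=h, v+3=y, e+3=h, r+3=u.

qhyhu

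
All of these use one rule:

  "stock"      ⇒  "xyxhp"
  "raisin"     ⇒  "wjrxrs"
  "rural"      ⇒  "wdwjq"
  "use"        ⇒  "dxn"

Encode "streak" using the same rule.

xywnjp

Two shifts are in play — +9 for a/e/i/o/u, +5 for every other letter.
Applying it to streak: s(cons)+5=x, t(cons)+5=y, r(cons)+5=w, e(vowel)+9=n, a(vowel)+9=j, k(cons)+5=p.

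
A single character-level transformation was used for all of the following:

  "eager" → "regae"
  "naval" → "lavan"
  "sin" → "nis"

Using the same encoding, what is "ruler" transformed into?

The output letters match the input read backwards: eager reversed is regae. The word is simply reversed.
On ruler: reverse → relur.

relur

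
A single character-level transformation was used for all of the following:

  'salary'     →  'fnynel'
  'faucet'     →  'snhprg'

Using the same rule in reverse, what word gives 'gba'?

This is a Caesar cipher with shift 13.
Undoing it on gba: g−13=t, b−13=o, a−13=n.

ton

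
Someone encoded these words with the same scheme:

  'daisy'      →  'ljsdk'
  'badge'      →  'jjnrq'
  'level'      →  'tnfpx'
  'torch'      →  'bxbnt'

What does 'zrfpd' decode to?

river

In daisy: d→l is +8, a→j is +9, i→s is +10, s→d is +11 — the shift increases by 1 each position. Letter i (0-indexed) is shifted by i+8, so successive shifts are 8, 9, 10, ….
Reversing it on zrfpd: z−8=r, r−9=i, f−10=v, p−11=e, d−12=r.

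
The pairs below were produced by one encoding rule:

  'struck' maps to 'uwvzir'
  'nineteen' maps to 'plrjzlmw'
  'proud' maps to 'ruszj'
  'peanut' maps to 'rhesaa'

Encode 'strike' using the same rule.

In struck: s→u is +2, t→w is +3, r→v is +4, u→z is +5 — the shift increases by 1 each position. The shift increases by 1 at each position, starting from +2: 2, 3, 4, ….
On strike: s+2=u, t+3=w, r+4=v, i+5=n, k+6=q, e+7=l.

uwvnql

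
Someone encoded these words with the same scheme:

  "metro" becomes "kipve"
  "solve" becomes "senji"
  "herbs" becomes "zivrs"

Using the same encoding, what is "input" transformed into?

whbmp

m(12)→k(10) and e(4)→i(8) fit y≡23x+20 (mod 26); the inverse of 23 mod 26 is 17. This is an affine cipher: with a=0,…,z=25, each position x becomes (23x+20) mod 26.
For input: i(8)→23·8+20≡22=w; n(13)→23·13+20≡7=h; p(15)→23·15+20≡1=b; u(20)→23·20+20≡12=m; t(19)→23·19+20≡15=p (all mod 26).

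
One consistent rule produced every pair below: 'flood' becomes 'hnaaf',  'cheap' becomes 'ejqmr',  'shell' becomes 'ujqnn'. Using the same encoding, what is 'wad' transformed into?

ymf

The shift depends on letter class: consonant f→h is +2, but vowel o→a is +12. The rule splits by letter class: vowels +12, consonants +2.
For wad: w(cons)+2=y, a(vowel)+12=m, d(cons)+2=f.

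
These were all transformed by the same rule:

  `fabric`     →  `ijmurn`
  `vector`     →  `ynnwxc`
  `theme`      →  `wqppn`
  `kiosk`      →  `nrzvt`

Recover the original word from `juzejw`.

global

Shifts by position in fabric: pos 0: f→i (+3), pos 1: a→j (+9), pos 2: b→m (+11), pos 3: r→u (+3), pos 4: i→r (+9), pos 5: c→n (+11) — repeating every 3. It's a Vigenère-style cipher with numeric key [3,9,11]: position i shifts by key[i mod 3].
Reversing it on juzejw: j−3=g, u−9=l, z−11=o, e−3=b, j−9=a, w−11=l.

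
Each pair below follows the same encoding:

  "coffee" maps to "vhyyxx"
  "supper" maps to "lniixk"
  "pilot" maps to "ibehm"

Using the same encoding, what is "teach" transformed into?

mxtva

It's a constant shift of +19 (ROT19).
Applying it to teach: t+19=m, e+19=x, a+19=t, c+19=v, h+19=a.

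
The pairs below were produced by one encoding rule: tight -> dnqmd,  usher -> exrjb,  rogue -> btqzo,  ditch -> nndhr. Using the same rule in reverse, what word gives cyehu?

stuck

Shifts by position in tight: pos 0: t→d (+10), pos 1: i→n (+5), pos 2: g→q (+10), pos 3: h→m (+5) — repeating every 2. It's a Vigenère-style cipher with numeric key [10,5]: position i shifts by key[i mod 2].
Reversing it on cyehu: c−10=s, y−5=t, e−10=u, h−5=c, u−10=k.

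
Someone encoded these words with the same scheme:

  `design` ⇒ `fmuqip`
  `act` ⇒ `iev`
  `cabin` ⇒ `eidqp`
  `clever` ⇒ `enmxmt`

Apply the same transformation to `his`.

The shift depends on letter class: consonant d→f is +2, but vowel e→m is +8. The rule splits by letter class: vowels +8, consonants +2.
Applying it to his: h(cons)+2=j, i(vowel)+8=q, s(cons)+2=u.

jqu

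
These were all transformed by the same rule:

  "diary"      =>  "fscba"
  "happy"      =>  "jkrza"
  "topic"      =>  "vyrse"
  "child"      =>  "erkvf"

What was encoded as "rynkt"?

polar

Shifts by position in diary: pos 0: d→f (+2), pos 1: i→s (+10), pos 2: a→c (+2), pos 3: r→b (+10) — repeating every 2. The shifts repeat in a cycle of length 2: positions 0,1,… shift by +2, +10, then the pattern repeats.
Undoing it on rynkt: r−2=p, y−10=o, n−2=l, k−10=a, t−2=r.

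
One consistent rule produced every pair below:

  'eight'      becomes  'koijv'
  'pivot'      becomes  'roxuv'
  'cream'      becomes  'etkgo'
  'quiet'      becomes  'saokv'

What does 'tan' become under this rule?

vgp

The shift depends on letter class: consonant g→i is +2, but vowel e→k is +6. Vowels shift forward by 6 and consonants shift forward by 2.
On tan: t(cons)+2=v, a(vowel)+6=g, n(cons)+2=p.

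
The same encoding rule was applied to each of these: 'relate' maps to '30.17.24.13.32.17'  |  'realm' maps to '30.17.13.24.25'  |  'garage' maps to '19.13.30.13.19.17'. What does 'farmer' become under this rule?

18.13.30.25.17.30

Letters become their 1-based position plus 12 (so a→13, b→14, …).
For farmer: f=6→18, a=1→13, r=18→30, m=13→25, e=5→17, r=18→30.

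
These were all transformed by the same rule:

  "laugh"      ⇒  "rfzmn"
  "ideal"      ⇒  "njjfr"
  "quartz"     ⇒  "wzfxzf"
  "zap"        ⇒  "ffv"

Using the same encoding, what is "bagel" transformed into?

The rule splits by letter class: vowels +5, consonants +6.
For bagel: b(cons)+6=h, a(vowel)+5=f, g(cons)+6=m, e(vowel)+5=j, l(cons)+6=r.

hfmjr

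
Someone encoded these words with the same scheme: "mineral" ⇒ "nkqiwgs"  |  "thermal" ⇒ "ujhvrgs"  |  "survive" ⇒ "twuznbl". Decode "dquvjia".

Letter i (0-indexed) is shifted by i+1, so successive shifts are 1, 2, 3, ….
Reversing it on dquvjia: d−1=c, q−2=o, u−3=r, v−4=r, j−5=e, i−6=c, a−7=t.

correct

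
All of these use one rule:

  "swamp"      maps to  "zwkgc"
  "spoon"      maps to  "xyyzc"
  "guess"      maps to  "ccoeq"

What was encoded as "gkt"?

jaw

Two steps: reverse the string, then apply a Caesar shift of +10.
Reversing it on gkt: shift back: g−10=w, k−10=a, t−10=j → waj; then reverse → jaw.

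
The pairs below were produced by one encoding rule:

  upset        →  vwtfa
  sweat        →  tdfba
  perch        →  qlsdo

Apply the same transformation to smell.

Shifts by position in upset: pos 0: u→v (+1), pos 1: p→w (+7), pos 2: s→t (+1), pos 3: e→f (+1), pos 4: t→a (+7) — repeating every 3. A repeating key of period 3 is used — shifts +1, +7, +1 over and over.
On smell: s+1=t, m+7=t, e+1=f, l+1=m, l+7=s.

ttfms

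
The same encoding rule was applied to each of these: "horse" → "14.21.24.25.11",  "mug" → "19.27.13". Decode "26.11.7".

tea

h is letter #8 and maps to 14: an offset of 6. Each letter is replaced by its alphabet position (a=1..z=26) + 6.
Undoing it on 26.11.7: 26→(26−6)÷1=20=t, 11→(11−6)÷1=5=e, 7→(7−6)÷1=1=a.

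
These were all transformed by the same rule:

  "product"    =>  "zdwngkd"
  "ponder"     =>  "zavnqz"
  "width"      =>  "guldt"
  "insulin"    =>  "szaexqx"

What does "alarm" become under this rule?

kxiby

Shifts by position in product: pos 0: p→z (+10), pos 1: r→d (+12), pos 2: o→w (+8), pos 3: d→n (+10), pos 4: u→g (+12), pos 5: c→k (+8) — repeating every 3. The shifts repeat in a cycle of length 3: positions 0,1,… shift by +10, +12, +8, then the pattern repeats.
Applying it to alarm: a+10=k, l+12=x, a+8=i, r+10=b, m+12=y.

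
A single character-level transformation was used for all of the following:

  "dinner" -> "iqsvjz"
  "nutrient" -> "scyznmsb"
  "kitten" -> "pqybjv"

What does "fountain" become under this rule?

Shifts by position in dinner: pos 0: d→i (+5), pos 1: i→q (+8), pos 2: n→s (+5), pos 3: n→v (+8) — repeating every 2. A repeating key of period 2 is used — shifts +5, +8 over and over.
Applying it to fountain: f+5=k, o+8=w, u+5=z, n+8=v, t+5=y, a+8=i, i+5=n, n+8=v.

kwzvyinv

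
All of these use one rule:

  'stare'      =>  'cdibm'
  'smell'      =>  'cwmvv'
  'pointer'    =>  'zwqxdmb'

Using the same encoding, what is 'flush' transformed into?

pvccr

The shift depends on letter class: consonant s→c is +10, but vowel a→i is +8. Vowels shift forward by 8 and consonants shift forward by 10.
For flush: f(cons)+10=p, l(cons)+10=v, u(vowel)+8=c, s(cons)+10=c, h(cons)+10=r.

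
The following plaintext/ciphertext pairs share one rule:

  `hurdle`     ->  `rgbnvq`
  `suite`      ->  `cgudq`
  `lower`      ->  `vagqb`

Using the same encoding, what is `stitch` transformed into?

The shift depends on letter class: consonant h→r is +10, but vowel u→g is +12. Two shifts are in play — +12 for a/e/i/o/u, +10 for every other letter.
Applying it to stitch: s(cons)+10=c, t(cons)+10=d, i(vowel)+12=u, t(cons)+10=d, c(cons)+10=m, h(cons)+10=r.

cdudmr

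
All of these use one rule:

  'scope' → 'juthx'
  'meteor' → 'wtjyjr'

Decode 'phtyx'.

stock

The output letters match the input read backwards, each shifted +5: scope reversed is epocs. Read the word backwards and shift each letter +5.
Decoding phtyx: shift back: p−5=k, h−5=c, t−5=o, y−5=t, x−5=s → kcots; then reverse → stock.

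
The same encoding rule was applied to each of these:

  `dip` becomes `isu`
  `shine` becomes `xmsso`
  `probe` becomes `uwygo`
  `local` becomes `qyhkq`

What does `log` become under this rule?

The shift depends on letter class: consonant d→i is +5, but vowel i→s is +10. Two shifts are in play — +10 for a/e/i/o/u, +5 for every other letter.
On log: l(cons)+5=q, o(vowel)+10=y, g(cons)+5=l.

qyl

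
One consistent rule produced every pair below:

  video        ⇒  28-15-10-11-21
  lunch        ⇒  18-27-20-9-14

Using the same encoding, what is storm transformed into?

v is letter #22 and maps to 28: an offset of 6. The number is (letter's place in the alphabet, a=1) + 6.
On storm: s=19→25, t=20→26, o=15→21, r=18→24, m=13→19.

25-26-21-24-19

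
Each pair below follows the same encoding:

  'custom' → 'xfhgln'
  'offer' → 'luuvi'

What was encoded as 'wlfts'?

Each pair mirrors across the alphabet (c↔x, u↔f, s↔h): positions sum to 25. This is the alphabet-reversal cipher (Atbash): a becomes z, b becomes y, etc.
Undoing it on wlfts: w↔d, l↔o, f↔u, t↔g, s↔h.

dough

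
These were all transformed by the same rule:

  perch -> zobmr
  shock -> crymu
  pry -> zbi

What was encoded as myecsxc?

cousins

Compare letters: p→z is +10, e→o is +10, r→b is +10 — a constant shift. Each letter is shifted forward by 10 in the alphabet (a Caesar shift of +10).
Decoding myecsxc: m−10=c, y−10=o, e−10=u, c−10=s, s−10=i, x−10=n, c−10=s.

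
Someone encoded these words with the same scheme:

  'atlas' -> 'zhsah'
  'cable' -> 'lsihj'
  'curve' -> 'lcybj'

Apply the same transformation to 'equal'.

Two steps: reverse the string, then apply a Caesar shift of +7.
On equal: reverse → lauqe; then shift: l+7=s, a+7=h, u+7=b, q+7=x, e+7=l.

shbxl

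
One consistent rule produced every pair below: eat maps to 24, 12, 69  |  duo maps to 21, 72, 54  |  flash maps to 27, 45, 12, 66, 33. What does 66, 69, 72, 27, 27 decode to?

e(#5)→24 and a(#1)→12: differences scale by 3, so n = 3·pos + 9. The formula is n = 3×(alphabet index, a=1) + 9.
Undoing it on 66, 69, 72, 27, 27: 66→(66−9)÷3=19=s, 69→(69−9)÷3=20=t, 72→(72−9)÷3=21=u, 27→(27−9)÷3=6=f, 27→(27−9)÷3=6=f.

stuff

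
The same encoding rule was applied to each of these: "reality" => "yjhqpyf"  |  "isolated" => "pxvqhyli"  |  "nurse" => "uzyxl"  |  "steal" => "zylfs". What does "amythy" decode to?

Shifts by position in reality: pos 0: r→y (+7), pos 1: e→j (+5), pos 2: a→h (+7), pos 3: l→q (+5) — repeating every 2. A repeating key of period 2 is used — shifts +7, +5 over and over.
Decoding amythy: a−7=t, m−5=h, y−7=r, t−5=o, h−7=a, y−5=t.

throat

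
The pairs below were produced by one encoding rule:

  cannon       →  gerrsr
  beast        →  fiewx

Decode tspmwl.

polish

Compare letters: c→g is +4, a→e is +4, n→r is +4 — a constant shift. This is a Caesar cipher with shift 4.
Reversing it on tspmwl: t−4=p, s−4=o, p−4=l, m−4=i, w−4=s, l−4=h.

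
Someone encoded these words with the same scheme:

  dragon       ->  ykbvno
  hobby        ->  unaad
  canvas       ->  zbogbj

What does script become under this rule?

d(3)→y(24) and r(17)→k(10) fit y≡25x+1 (mod 26); the inverse of 25 mod 26 is 25. Each letter's alphabet position (a=0..z=25) is mapped through 25·x+1 mod 26 — an affine cipher.
Applying it to script: s(18)→25·18+1≡9=j; c(2)→25·2+1≡25=z; r(17)→25·17+1≡10=k; i(8)→25·8+1≡19=t; p(15)→25·15+1≡12=m; t(19)→25·19+1≡8=i (all mod 26).

jzktmi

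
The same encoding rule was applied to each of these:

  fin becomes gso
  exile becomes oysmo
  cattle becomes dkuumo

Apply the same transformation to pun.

The shift depends on letter class: consonant f→g is +1, but vowel i→s is +10. The rule splits by letter class: vowels +10, consonants +1.
For pun: p(cons)+1=q, u(vowel)+10=e, n(cons)+1=o.

qeo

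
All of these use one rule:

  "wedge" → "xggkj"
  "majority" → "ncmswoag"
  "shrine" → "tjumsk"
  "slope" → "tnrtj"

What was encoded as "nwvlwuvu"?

In wedge: w→x is +1, e→g is +2, d→g is +3, g→k is +4 — the shift increases by 1 each position. The shift increases by 1 at each position, starting from +1: 1, 2, 3, ….
Reversing it on nwvlwuvu: n−1=m, w−2=u, v−3=s, l−4=h, w−5=r, u−6=o, v−7=o, u−8=m.

mushroom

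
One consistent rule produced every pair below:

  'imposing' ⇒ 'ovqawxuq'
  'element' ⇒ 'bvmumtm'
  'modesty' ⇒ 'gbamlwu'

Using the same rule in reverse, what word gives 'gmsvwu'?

monkey

The word is reversed, then every letter is shifted forward by 8.
Undoing it on gmsvwu: shift back: g−8=y, m−8=e, s−8=k, v−8=n, w−8=o, u−8=m → yeknom; then reverse → monkey.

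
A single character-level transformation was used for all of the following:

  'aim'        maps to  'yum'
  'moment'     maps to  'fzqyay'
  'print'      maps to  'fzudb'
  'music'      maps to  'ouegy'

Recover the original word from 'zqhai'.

woven

The output letters match the input read backwards, each shifted +12: aim reversed is mia. The word is reversed, then every letter is shifted forward by 12.
Undoing it on zqhai: shift back: z−12=n, q−12=e, h−12=v, a−12=o, i−12=w → nevow; then reverse → woven.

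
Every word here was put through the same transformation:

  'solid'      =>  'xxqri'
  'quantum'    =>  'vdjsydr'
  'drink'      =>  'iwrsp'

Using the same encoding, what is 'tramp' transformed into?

The shift depends on letter class: consonant s→x is +5, but vowel o→x is +9. Vowels shift forward by 9 and consonants shift forward by 5.
For tramp: t(cons)+5=y, r(cons)+5=w, a(vowel)+9=j, m(cons)+5=r, p(cons)+5=u.

ywjru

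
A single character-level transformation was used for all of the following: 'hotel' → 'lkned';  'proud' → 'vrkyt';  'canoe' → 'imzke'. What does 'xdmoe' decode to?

blame

h(7)→l(11) and o(14)→k(10) fit y≡11x+12 (mod 26); the inverse of 11 mod 26 is 19. Treating letters as 0–25, the rule is x ↦ 11x + 12 (mod 26).
Undoing it on xdmoe: x(23)→19·(23−12)≡1=b; d(3)→19·(3−12)≡11=l; m(12)→19·(12−12)≡0=a; o(14)→19·(14−12)≡12=m; e(4)→19·(4−12)≡4=e (all mod 26).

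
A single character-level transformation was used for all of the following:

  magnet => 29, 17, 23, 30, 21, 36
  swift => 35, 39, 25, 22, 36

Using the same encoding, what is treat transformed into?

36, 34, 21, 17, 36

m is letter #13 and maps to 29: an offset of 16. Each letter is replaced by its alphabet position (a=1..z=26) + 16.
Applying it to treat: t=20→36, r=18→34, e=5→21, a=1→17, t=20→36.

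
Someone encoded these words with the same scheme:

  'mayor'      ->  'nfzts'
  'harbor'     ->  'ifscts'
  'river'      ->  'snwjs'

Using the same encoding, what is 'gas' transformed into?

hft

Two shifts are in play — +5 for a/e/i/o/u, +1 for every other letter.
For gas: g(cons)+1=h, a(vowel)+5=f, s(cons)+1=t.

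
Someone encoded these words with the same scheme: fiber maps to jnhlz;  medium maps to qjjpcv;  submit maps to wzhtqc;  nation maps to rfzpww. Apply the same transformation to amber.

In fiber: f→j is +4, i→n is +5, b→h is +6, e→l is +7 — the shift increases by 1 each position. Letter i (0-indexed) is shifted by i+4, so successive shifts are 4, 5, 6, ….
Applying it to amber: a+4=e, m+5=r, b+6=h, e+7=l, r+8=z.

erhlz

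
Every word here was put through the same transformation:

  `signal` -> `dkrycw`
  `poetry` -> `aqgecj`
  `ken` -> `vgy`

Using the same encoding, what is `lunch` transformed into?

The shift depends on letter class: consonant s→d is +11, but vowel i→k is +2. Two shifts are in play — +2 for a/e/i/o/u, +11 for every other letter.
For lunch: l(cons)+11=w, u(vowel)+2=w, n(cons)+11=y, c(cons)+11=n, h(cons)+11=s.

wwyns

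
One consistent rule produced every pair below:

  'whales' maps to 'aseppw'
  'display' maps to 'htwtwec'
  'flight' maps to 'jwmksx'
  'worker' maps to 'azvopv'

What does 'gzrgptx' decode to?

A repeating key of period 3 is used — shifts +4, +11, +4 over and over.
Decoding gzrgptx: g−4=c, z−11=o, r−4=n, g−4=c, p−11=e, t−4=p, x−4=t.

concept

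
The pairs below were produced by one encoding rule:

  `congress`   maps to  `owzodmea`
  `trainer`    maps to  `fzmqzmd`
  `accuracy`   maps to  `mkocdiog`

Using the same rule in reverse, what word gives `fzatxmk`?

Shifts by position in congress: pos 0: c→o (+12), pos 1: o→w (+8), pos 2: n→z (+12), pos 3: g→o (+8) — repeating every 2. A repeating key of period 2 is used — shifts +12, +8 over and over.
Reversing it on fzatxmk: f−12=t, z−8=r, a−12=o, t−8=l, x−12=l, m−8=e, k−12=y.

trolley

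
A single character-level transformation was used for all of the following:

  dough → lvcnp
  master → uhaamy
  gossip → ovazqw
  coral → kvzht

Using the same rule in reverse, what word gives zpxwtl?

Shifts by position in dough: pos 0: d→l (+8), pos 1: o→v (+7), pos 2: u→c (+8), pos 3: g→n (+7) — repeating every 2. The shifts repeat in a cycle of length 2: positions 0,1,… shift by +8, +7, then the pattern repeats.
Reversing it on zpxwtl: z−8=r, p−7=i, x−8=p, w−7=p, t−8=l, l−7=e.

ripple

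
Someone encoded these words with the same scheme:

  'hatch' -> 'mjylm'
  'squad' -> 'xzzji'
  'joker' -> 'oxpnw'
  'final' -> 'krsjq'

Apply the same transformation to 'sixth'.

Shifts by position in hatch: pos 0: h→m (+5), pos 1: a→j (+9), pos 2: t→y (+5), pos 3: c→l (+9) — repeating every 2. A repeating key of period 2 is used — shifts +5, +9 over and over.
For sixth: s+5=x, i+9=r, x+5=c, t+9=c, h+5=m.

xrccm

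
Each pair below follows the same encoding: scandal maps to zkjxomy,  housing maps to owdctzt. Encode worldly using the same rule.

In scandal: s→z is +7, c→k is +8, a→j is +9, n→x is +10 — the shift increases by 1 each position. The shift increases by 1 at each position, starting from +7: 7, 8, 9, ….
Applying it to worldly: w+7=d, o+8=w, r+9=a, l+10=v, d+11=o, l+12=x, y+13=l.

dwavoxl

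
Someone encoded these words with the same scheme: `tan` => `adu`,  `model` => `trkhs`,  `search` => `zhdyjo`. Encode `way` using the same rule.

ddf

The shift depends on letter class: consonant t→a is +7, but vowel a→d is +3. The rule splits by letter class: vowels +3, consonants +7.
Applying it to way: w(cons)+7=d, a(vowel)+3=d, y(cons)+7=f.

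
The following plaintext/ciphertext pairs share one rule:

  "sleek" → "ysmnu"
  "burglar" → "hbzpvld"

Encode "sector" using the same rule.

In sleek: s→y is +6, l→s is +7, e→m is +8, e→n is +9 — the shift increases by 1 each position. Each letter shifts forward by (position + 6), i.e. 6, 7, 8, … — the shift grows by one for each successive letter.
Applying it to sector: s+6=y, e+7=l, c+8=k, t+9=c, o+10=y, r+11=c.

ylkcyc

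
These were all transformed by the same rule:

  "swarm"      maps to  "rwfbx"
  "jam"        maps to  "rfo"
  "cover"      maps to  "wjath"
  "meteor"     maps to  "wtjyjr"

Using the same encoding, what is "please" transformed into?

jxfjqu

The output letters match the input read backwards, each shifted +5: swarm reversed is mraws. Read the word backwards and shift each letter +5.
On please: reverse → esaelp; then shift: e+5=j, s+5=x, a+5=f, e+5=j, l+5=q, p+5=u.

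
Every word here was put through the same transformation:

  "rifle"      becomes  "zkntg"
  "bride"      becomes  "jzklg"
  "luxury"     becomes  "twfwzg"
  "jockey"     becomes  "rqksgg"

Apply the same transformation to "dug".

lwo

The shift depends on letter class: consonant r→z is +8, but vowel i→k is +2. The rule splits by letter class: vowels +2, consonants +8.
Applying it to dug: d(cons)+8=l, u(vowel)+2=w, g(cons)+8=o.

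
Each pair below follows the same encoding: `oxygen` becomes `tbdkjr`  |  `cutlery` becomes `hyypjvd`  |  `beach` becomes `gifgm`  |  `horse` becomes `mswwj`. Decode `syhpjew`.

nuclear

Shifts by position in oxygen: pos 0: o→t (+5), pos 1: x→b (+4), pos 2: y→d (+5), pos 3: g→k (+4) — repeating every 2. A repeating key of period 2 is used — shifts +5, +4 over and over.
Undoing it on syhpjew: s−5=n, y−4=u, h−5=c, p−4=l, j−5=e, e−4=a, w−5=r.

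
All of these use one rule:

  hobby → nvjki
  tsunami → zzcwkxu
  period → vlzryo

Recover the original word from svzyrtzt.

In hobby: h→n is +6, o→v is +7, b→j is +8, b→k is +9 — the shift increases by 1 each position. Each letter shifts forward by (position + 6), i.e. 6, 7, 8, … — the shift grows by one for each successive letter.
Undoing it on svzyrtzt: s−6=m, v−7=o, z−8=r, y−9=p, r−10=h, t−11=i, z−12=n, t−13=g.

morphing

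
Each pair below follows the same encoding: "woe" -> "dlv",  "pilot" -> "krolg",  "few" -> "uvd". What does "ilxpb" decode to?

This is the alphabet-reversal cipher (Atbash): a becomes z, b becomes y, etc.
Reversing it on ilxpb: i↔r, l↔o, x↔c, p↔k, b↔y.

rocky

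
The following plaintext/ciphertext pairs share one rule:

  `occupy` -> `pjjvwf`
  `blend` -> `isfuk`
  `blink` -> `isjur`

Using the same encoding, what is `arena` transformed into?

byfub

The shift depends on letter class: consonant c→j is +7, but vowel o→p is +1. Two shifts are in play — +1 for a/e/i/o/u, +7 for every other letter.
Applying it to arena: a(vowel)+1=b, r(cons)+7=y, e(vowel)+1=f, n(cons)+7=u, a(vowel)+1=b.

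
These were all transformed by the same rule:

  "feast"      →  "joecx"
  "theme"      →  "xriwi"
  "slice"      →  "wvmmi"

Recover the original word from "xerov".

Shifts by position in feast: pos 0: f→j (+4), pos 1: e→o (+10), pos 2: a→e (+4), pos 3: s→c (+10) — repeating every 2. It's a Vigenère-style cipher with numeric key [4,10]: position i shifts by key[i mod 2].
Undoing it on xerov: x−4=t, e−10=u, r−4=n, o−10=e, v−4=r.

tuner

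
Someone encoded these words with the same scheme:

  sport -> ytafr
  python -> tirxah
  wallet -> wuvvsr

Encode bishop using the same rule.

s(18)→y(24) and p(15)→t(19) fit y≡19x+20 (mod 26); the inverse of 19 mod 26 is 11. Each letter's alphabet position (a=0..z=25) is mapped through 19·x+20 mod 26 — an affine cipher.
On bishop: b(1)→19·1+20≡13=n; i(8)→19·8+20≡16=q; s(18)→19·18+20≡24=y; h(7)→19·7+20≡23=x; o(14)→19·14+20≡0=a; p(15)→19·15+20≡19=t (all mod 26).

nqyxat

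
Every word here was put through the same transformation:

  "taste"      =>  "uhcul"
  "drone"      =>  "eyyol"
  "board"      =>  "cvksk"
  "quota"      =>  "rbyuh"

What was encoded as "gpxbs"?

final

Shifts by position in taste: pos 0: t→u (+1), pos 1: a→h (+7), pos 2: s→c (+10), pos 3: t→u (+1), pos 4: e→l (+7) — repeating every 3. The shifts repeat in a cycle of length 3: positions 0,1,… shift by +1, +7, +10, then the pattern repeats.
Reversing it on gpxbs: g−1=f, p−7=i, x−10=n, b−1=a, s−7=l.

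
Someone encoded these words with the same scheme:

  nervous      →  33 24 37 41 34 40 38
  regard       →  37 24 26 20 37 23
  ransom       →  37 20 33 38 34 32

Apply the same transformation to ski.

The number is (letter's place in the alphabet, a=1) + 19.
On ski: s=19→38, k=11→30, i=9→28.

38 30 28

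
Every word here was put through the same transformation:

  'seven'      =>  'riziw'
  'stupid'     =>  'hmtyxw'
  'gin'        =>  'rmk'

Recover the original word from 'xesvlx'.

The word is reversed, then every letter is shifted forward by 4.
Decoding xesvlx: shift back: x−4=t, e−4=a, s−4=o, v−4=r, l−4=h, x−4=t → taorht; then reverse → throat.

throat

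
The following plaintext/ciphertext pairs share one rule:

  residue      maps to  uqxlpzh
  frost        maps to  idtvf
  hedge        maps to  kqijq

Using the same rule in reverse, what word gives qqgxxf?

nebula

Shifts by position in residue: pos 0: r→u (+3), pos 1: e→q (+12), pos 2: s→x (+5), pos 3: i→l (+3), pos 4: d→p (+12), pos 5: u→z (+5) — repeating every 3. The shifts repeat in a cycle of length 3: positions 0,1,… shift by +3, +12, +5, then the pattern repeats.
Reversing it on qqgxxf: q−3=n, q−12=e, g−5=b, x−3=u, x−12=l, f−5=a.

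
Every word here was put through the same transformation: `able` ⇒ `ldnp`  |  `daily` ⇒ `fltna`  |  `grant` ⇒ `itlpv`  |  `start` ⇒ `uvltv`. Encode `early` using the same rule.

The shift depends on letter class: consonant b→d is +2, but vowel a→l is +11. The rule splits by letter class: vowels +11, consonants +2.
On early: e(vowel)+11=p, a(vowel)+11=l, r(cons)+2=t, l(cons)+2=n, y(cons)+2=a.

pltna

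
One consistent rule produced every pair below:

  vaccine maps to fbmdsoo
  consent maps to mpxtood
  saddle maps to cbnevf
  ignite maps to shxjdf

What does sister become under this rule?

Shifts by position in vaccine: pos 0: v→f (+10), pos 1: a→b (+1), pos 2: c→m (+10), pos 3: c→d (+1) — repeating every 2. The shifts repeat in a cycle of length 2: positions 0,1,… shift by +10, +1, then the pattern repeats.
For sister: s+10=c, i+1=j, s+10=c, t+1=u, e+10=o, r+1=s.

cjcuos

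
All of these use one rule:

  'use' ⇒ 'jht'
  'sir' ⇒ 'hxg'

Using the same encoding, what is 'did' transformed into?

Compare letters: u→j is +15, s→h is +15, e→t is +15 — a constant shift. It's a constant shift of +15 (ROT15).
For did: d+15=s, i+15=x, d+15=s.

sxs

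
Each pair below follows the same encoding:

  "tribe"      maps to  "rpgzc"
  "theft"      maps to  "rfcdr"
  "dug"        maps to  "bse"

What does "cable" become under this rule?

Compare letters: t→r is +24, r→p is +24, i→g is +24 — a constant shift. Every letter moves 24 places later in the alphabet, wrapping around z→a.
For cable: c+24=a, a+24=y, b+24=z, l+24=j, e+24=c.

ayzjc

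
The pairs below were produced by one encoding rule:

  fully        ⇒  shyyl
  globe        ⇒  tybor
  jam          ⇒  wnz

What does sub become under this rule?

Compare letters: f→s is +13, u→h is +13, l→y is +13 — a constant shift. It's a constant shift of +13 (ROT13).
Applying it to sub: s+13=f, u+13=h, b+13=o.

fho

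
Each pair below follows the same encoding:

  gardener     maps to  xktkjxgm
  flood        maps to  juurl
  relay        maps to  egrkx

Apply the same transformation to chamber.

xkhsgni

The output letters match the input read backwards, each shifted +6: gardener reversed is renedrag. Two steps: reverse the string, then apply a Caesar shift of +6.
Applying it to chamber: reverse → rebmahc; then shift: r+6=x, e+6=k, b+6=h, m+6=s, a+6=g, h+6=n, c+6=i.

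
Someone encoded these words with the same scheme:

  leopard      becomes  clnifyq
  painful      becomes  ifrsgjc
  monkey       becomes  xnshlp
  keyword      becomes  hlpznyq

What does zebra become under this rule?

klayf

l(11)→c(2) and e(4)→l(11) fit y≡21x+5 (mod 26); the inverse of 21 mod 26 is 5. This is an affine cipher: with a=0,…,z=25, each position x becomes (21x+5) mod 26.
For zebra: z(25)→21·25+5≡10=k; e(4)→21·4+5≡11=l; b(1)→21·1+5≡0=a; r(17)→21·17+5≡24=y; a(0)→21·0+5≡5=f (all mod 26).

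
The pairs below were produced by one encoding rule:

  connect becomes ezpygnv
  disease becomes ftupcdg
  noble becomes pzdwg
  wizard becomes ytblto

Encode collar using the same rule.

Shifts by position in connect: pos 0: c→e (+2), pos 1: o→z (+11), pos 2: n→p (+2), pos 3: n→y (+11) — repeating every 2. It's a Vigenère-style cipher with numeric key [2,11]: position i shifts by key[i mod 2].
Applying it to collar: c+2=e, o+11=z, l+2=n, l+11=w, a+2=c, r+11=c.

eznwcc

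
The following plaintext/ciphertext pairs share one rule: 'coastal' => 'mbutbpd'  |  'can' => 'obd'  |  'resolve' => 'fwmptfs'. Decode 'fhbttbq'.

passage

The output letters match the input read backwards, each shifted +1: coastal reversed is latsaoc. Two steps: reverse the string, then apply a Caesar shift of +1.
Undoing it on fhbttbq: shift back: f−1=e, h−1=g, b−1=a, t−1=s, t−1=s, b−1=a, q−1=p → egassap; then reverse → passage.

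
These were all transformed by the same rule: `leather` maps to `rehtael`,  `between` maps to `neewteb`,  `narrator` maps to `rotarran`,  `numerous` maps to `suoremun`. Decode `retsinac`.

The output letters match the input read backwards: leather reversed is rehtael. It's just the letters in reverse order.
Undoing it on retsinac: then reverse → canister.

canister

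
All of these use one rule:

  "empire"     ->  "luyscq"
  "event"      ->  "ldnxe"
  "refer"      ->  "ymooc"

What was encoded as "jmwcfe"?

census

In empire: e→l is +7, m→u is +8, p→y is +9, i→s is +10 — the shift increases by 1 each position. Each letter shifts forward by (position + 7), i.e. 7, 8, 9, … — the shift grows by one for each successive letter.
Reversing it on jmwcfe: j−7=c, m−8=e, w−9=n, c−10=s, f−11=u, e−12=s.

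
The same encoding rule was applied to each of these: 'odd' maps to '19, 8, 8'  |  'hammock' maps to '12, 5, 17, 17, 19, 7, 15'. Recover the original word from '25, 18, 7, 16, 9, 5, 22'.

unclear

The number is (letter's place in the alphabet, a=1) + 4.
Reversing it on 25, 18, 7, 16, 9, 5, 22: 25→(25−4)÷1=21=u, 18→(18−4)÷1=14=n, 7→(7−4)÷1=3=c, 16→(16−4)÷1=12=l, 9→(9−4)÷1=5=e, 5→(5−4)÷1=1=a, 22→(22−4)÷1=18=r.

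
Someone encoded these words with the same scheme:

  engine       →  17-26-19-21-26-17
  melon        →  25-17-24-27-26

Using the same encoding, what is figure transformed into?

18-21-19-33-30-17

e is letter #5 and maps to 17: an offset of 12. The number is (letter's place in the alphabet, a=1) + 12.
On figure: f=6→18, i=9→21, g=7→19, u=21→33, r=18→30, e=5→17.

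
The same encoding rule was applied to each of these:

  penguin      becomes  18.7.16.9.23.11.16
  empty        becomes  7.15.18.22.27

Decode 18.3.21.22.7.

p is letter #16 and maps to 18: an offset of 2. Letters become their 1-based position plus 2 (so a→3, b→4, …).
Reversing it on 18.3.21.22.7: 18→(18−2)÷1=16=p, 3→(3−2)÷1=1=a, 21→(21−2)÷1=19=s, 22→(22−2)÷1=20=t, 7→(7−2)÷1=5=e.

paste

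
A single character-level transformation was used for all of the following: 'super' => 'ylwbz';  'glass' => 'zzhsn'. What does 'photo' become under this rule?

The output letters match the input read backwards, each shifted +7: super reversed is repus. Read the word backwards and shift each letter +7.
On photo: reverse → otohp; then shift: o+7=v, t+7=a, o+7=v, h+7=o, p+7=w.

vavow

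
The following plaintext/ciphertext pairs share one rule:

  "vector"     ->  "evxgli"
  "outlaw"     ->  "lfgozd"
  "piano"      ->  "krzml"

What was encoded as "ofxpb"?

This is the alphabet-reversal cipher (Atbash): a becomes z, b becomes y, etc.
Reversing it on ofxpb: o↔l, f↔u, x↔c, p↔k, b↔y.

lucky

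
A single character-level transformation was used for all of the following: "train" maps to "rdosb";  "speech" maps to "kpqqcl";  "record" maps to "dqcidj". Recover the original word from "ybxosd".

unfair

t(19)→r(17) and r(17)→d(3) fit y≡7x+14 (mod 26); the inverse of 7 mod 26 is 15. This is an affine cipher: with a=0,…,z=25, each position x becomes (7x+14) mod 26.
Reversing it on ybxosd: y(24)→15·(24−14)≡20=u; b(1)→15·(1−14)≡13=n; x(23)→15·(23−14)≡5=f; o(14)→15·(14−14)≡0=a; s(18)→15·(18−14)≡8=i; d(3)→15·(3−14)≡17=r (all mod 26).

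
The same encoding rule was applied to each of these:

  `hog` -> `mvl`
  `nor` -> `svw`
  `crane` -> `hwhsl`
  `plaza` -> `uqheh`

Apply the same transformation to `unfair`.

The shift depends on letter class: consonant h→m is +5, but vowel o→v is +7. Two shifts are in play — +7 for a/e/i/o/u, +5 for every other letter.
On unfair: u(vowel)+7=b, n(cons)+5=s, f(cons)+5=k, a(vowel)+7=h, i(vowel)+7=p, r(cons)+5=w.

bskhpw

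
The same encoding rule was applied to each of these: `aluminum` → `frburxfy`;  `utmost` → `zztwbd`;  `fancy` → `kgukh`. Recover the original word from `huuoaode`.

In aluminum: a→f is +5, l→r is +6, u→b is +7, m→u is +8 — the shift increases by 1 each position. Each letter shifts forward by (position + 5), i.e. 5, 6, 7, … — the shift grows by one for each successive letter.
Reversing it on huuoaode: h−5=c, u−6=o, u−7=n, o−8=g, a−9=r, o−10=e, d−11=s, e−12=s.

congress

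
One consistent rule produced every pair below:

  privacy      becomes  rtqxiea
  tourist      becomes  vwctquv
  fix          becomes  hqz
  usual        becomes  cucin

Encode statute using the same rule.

uvivcvm

Vowels shift forward by 8 and consonants shift forward by 2.
Applying it to statute: s(cons)+2=u, t(cons)+2=v, a(vowel)+8=i, t(cons)+2=v, u(vowel)+8=c, t(cons)+2=v, e(vowel)+8=m.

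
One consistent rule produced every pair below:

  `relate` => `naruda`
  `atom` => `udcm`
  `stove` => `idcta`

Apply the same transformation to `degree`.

faqnaa

Each letter's alphabet position (a=0..z=25) is mapped through 21·x+20 mod 26 — an affine cipher.
For degree: d(3)→21·3+20≡5=f; e(4)→21·4+20≡0=a; g(6)→21·6+20≡16=q; r(17)→21·17+20≡13=n; e(4)→21·4+20≡0=a; e(4)→21·4+20≡0=a (all mod 26).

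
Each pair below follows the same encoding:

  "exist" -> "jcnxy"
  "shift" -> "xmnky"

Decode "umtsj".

Compare letters: e→j is +5, x→c is +5, i→n is +5 — a constant shift. Every letter moves 5 places later in the alphabet, wrapping around z→a.
Undoing it on umtsj: u−5=p, m−5=h, t−5=o, s−5=n, j−5=e.

phone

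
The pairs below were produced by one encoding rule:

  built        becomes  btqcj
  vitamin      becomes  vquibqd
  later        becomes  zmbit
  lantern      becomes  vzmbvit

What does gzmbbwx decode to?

The output letters match the input read backwards, each shifted +8: built reversed is tliub. Read the word backwards and shift each letter +8.
Decoding gzmbbwx: shift back: g−8=y, z−8=r, m−8=e, b−8=t, b−8=t, w−8=o, x−8=p → yrettop; then reverse → pottery.

pottery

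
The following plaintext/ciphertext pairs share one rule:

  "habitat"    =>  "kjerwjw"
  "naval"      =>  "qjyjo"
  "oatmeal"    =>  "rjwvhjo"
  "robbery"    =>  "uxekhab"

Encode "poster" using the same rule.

sxvcha

Shifts by position in habitat: pos 0: h→k (+3), pos 1: a→j (+9), pos 2: b→e (+3), pos 3: i→r (+9) — repeating every 2. The shifts repeat in a cycle of length 2: positions 0,1,… shift by +3, +9, then the pattern repeats.
On poster: p+3=s, o+9=x, s+3=v, t+9=c, e+3=h, r+9=a.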